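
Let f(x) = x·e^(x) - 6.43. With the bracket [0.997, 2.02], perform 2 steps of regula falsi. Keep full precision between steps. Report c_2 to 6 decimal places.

f(0.997000) = -3.727991, f(2.020000) = 8.797416
step 1: c = 1.301480, f(c) = -1.647412 < 0 → new bracket [1.301480, 2.020000]
step 2: c = 1.414809, f(c) = -0.607075 < 0 → new bracket [1.414809, 2.020000]

1.414809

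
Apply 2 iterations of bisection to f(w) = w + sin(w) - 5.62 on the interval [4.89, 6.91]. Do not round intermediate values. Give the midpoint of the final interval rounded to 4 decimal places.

6.1525

f(4.890000) = -1.714269, f(6.910000) = 1.876568 (opposite signs)
step 1: m = 5.900000, f(m) = -0.093877 < 0 → root in [5.900000, 6.910000]
step 2: m = 6.405000, f(m) = 0.906514 > 0 → root in [5.900000, 6.405000]
Midpoint of [5.900000, 6.405000] = 6.152500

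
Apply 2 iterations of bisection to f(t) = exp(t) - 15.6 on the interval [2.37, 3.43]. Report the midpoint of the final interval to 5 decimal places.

f(2.370000) = -4.902608, f(3.430000) = 15.276643 (opposite signs)
step 1: m = 2.900000, f(m) = 2.574145 > 0 → root in [2.370000, 2.900000]
step 2: m = 2.635000, f(m) = -1.656688 < 0 → root in [2.635000, 2.900000]
Midpoint of [2.635000, 2.900000] = 2.767500

2.76750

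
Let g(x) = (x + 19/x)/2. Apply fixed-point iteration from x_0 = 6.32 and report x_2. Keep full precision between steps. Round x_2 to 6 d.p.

x_1 = g(6.320000) = 4.663165
x_2 = g(4.663165) = 4.368825

4.368825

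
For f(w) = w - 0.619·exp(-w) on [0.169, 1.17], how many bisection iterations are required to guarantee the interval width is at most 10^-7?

24

Initial width b − a = 1.17 − 0.169 = 1.001000.
After n steps the width is (b−a)/2^n; need (b−a)/2^n ≤ 10^-7.
So n ≥ log₂(1.001000/10^-7) = log₂(10010000.0000) ≈ 23.2549.
Hence n = 24.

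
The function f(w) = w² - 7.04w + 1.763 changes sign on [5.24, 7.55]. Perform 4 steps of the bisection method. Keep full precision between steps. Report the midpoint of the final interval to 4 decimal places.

f(5.240000) = -7.669000, f(7.550000) = 5.613500 (opposite signs)
step 1: m = 6.395000, f(m) = -2.361775 < 0 → root in [6.395000, 7.550000]
step 2: m = 6.972500, f(m) = 1.292356 > 0 → root in [6.395000, 6.972500]
step 3: m = 6.683750, f(m) = -0.618086 < 0 → root in [6.683750, 6.972500]
step 4: m = 6.828125, f(m) = 0.316291 > 0 → root in [6.683750, 6.828125]
Midpoint of [6.683750, 6.828125] = 6.755937

6.7559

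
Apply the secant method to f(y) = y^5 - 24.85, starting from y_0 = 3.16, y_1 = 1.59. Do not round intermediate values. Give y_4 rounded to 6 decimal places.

1.873398

f(y_0) = 290.240575, f(y_1) = -14.687850
y_2 = 1.590000 - (-14.687850)·(1.590000 - 3.160000)/(-14.687850 - (290.240575)) = 1.665624; f(y_2) = -12.030092
y_3 = 1.665624 - (-12.030092)·(1.665624 - 1.590000)/(-12.030092 - (-14.687850)) = 2.007929; f(y_3) = 7.789389
y_4 = 2.007929 - (7.789389)·(2.007929 - 1.665624)/(7.789389 - (-12.030092)) = 1.873398; f(y_4) = -1.774573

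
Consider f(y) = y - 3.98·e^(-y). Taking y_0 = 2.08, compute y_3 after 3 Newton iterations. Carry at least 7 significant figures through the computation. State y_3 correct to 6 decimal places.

1.199412

Newton update: y ← y − f(y)/f'(y).
f'(y) = 1 + 3.98·e^(-y)
y_0 = 2.080000: f = 1.582778, f' = 1.497222 → y_1 = 2.080000 - (1.582778)/(1.497222) = 1.022857
y_1 = 1.022857: f = -0.408216, f' = 2.431073 → y_2 = 1.022857 - (-0.408216)/(2.431073) = 1.190773
y_2 = 1.190773: f = -0.019092, f' = 2.209865 → y_3 = 1.190773 - (-0.019092)/(2.209865) = 1.199412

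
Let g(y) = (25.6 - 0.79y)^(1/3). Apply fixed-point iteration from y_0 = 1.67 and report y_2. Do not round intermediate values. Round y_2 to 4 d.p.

y_1 = g(1.670000) = 2.895701
y_2 = g(2.895701) = 2.856685

2.8567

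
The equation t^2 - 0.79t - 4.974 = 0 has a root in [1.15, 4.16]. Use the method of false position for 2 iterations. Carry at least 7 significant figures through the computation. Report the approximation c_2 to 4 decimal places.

f(1.150000) = -4.560000, f(4.160000) = 9.045200
step 1: c = 2.158850, f(c) = -2.018860 < 0 → new bracket [2.158850, 4.160000]
step 2: c = 2.524000, f(c) = -0.597386 < 0 → new bracket [2.524000, 4.160000]

2.5240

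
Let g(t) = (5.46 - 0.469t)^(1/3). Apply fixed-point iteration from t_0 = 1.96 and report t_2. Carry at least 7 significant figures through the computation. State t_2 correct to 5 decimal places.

1.67309

t_1 = g(1.960000) = 1.655933
t_2 = g(1.655933) = 1.673090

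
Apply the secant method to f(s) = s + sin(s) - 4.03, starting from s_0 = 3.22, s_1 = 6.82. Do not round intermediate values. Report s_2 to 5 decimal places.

3.98329

f(s_0) = -0.888327, f(s_1) = 3.301401
s_2 = 6.820000 - (3.301401)·(6.820000 - 3.220000)/(3.301401 - (-0.888327)) = 3.983290; f(s_2) = -0.792485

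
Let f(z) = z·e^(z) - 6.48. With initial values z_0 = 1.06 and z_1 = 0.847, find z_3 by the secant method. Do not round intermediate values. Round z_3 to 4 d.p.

1.3571

f(z_0) = -3.420447, f(z_1) = -4.504255
z_2 = 0.847000 - (-4.504255)·(0.847000 - 1.060000)/(-4.504255 - (-3.420447)) = 1.732218; f(z_2) = 3.312532
z_3 = 1.732218 - (3.312532)·(1.732218 - 0.847000)/(3.312532 - (-4.504255)) = 1.357088; f(z_3) = -1.207901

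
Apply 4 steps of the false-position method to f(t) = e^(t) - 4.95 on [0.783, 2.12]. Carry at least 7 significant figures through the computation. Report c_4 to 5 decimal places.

f(0.783000) = -2.761973, f(2.120000) = 3.381137
step 1: c = 1.384122, f(c) = -0.958680 < 0 → new bracket [1.384122, 2.120000]
step 2: c = 1.546680, f(c) = -0.254147 < 0 → new bracket [1.546680, 2.120000]
step 3: c = 1.586761, f(c) = -0.062107 < 0 → new bracket [1.586761, 2.120000]
step 4: c = 1.596380, f(c) = -0.014867 < 0 → new bracket [1.596380, 2.120000]

1.59638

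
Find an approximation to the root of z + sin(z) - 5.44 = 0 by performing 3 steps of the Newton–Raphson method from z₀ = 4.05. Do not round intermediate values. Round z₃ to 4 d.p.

92.3646

Newton update: z ← z − f(z)/f'(z).
f'(z) = 1 + cos(z)
z_0 = 4.050000: f = -2.178525, f' = 0.384998 → z_1 = 4.050000 - (-2.178525)/(0.384998) = 9.708542
z_1 = 9.708542: f = 3.988571, f' = 0.039992 → z_2 = 9.708542 - (3.988571)/(0.039992) = -90.026664
z_2 = -90.026664: f = -96.348397, f' = 0.528251 → z_3 = -90.026664 - (-96.348397)/(0.528251) = 92.364565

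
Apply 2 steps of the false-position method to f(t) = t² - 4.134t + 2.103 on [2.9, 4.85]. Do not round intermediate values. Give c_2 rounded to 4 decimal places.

3.4644

False-position update: c = (a·f(b) − b·f(a))/(f(b) − f(a)); replace the endpoint whose sign matches f(c).
f(2.900000) = -1.475600, f(4.850000) = 5.575600
step 1: c = 3.308075, f(c) = -0.629221 < 0 → new bracket [3.308075, 4.850000]
step 2: c = 3.464439, f(c) = -0.216652 < 0 → new bracket [3.464439, 4.850000]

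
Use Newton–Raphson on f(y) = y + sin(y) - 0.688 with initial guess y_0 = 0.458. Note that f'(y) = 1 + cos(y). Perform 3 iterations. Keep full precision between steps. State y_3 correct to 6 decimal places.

y_0 = 0.458000: f = 0.212155, f' = 1.896939 → y_1 = 0.458000 - (0.212155)/(1.896939) = 0.346159
y_1 = 0.346159: f = -0.002553, f' = 1.940683 → y_2 = 0.346159 - (-0.002553)/(1.940683) = 0.347475
y_2 = 0.347475: f = -0.000000, f' = 1.940236 → y_3 = 0.347475 - (-0.000000)/(1.940236) = 0.347475

0.347475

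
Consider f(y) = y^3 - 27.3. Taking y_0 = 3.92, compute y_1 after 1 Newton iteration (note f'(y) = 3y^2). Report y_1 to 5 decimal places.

3.20553

y_0 = 3.920000: f = 32.936288, f' = 46.099200 → y_1 = 3.920000 - (32.936288)/(46.099200) = 3.205534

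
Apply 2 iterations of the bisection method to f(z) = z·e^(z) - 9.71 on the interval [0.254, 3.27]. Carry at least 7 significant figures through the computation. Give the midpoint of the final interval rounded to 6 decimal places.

1.385000

f(0.254000) = -9.382550, f(3.270000) = 76.328080 (opposite signs)
step 1: m = 1.762000, f(m) = 0.552018 > 0 → root in [0.254000, 1.762000]
step 2: m = 1.008000, f(m) = -6.947964 < 0 → root in [1.008000, 1.762000]
Midpoint of [1.008000, 1.762000] = 1.385000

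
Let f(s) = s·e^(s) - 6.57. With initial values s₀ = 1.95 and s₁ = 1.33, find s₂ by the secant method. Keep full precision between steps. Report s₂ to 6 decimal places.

1.440123

Secant update: s_(k+1) = s_k − f(s_k)·(s_k − s_(k-1))/(f(s_k) − f(s_(k-1))).
f(s_0) = 7.135941, f(s_1) = -1.541212
s_2 = 1.330000 - (-1.541212)·(1.330000 - 1.950000)/(-1.541212 - (7.135941)) = 1.440123; f(s_2) = -0.490934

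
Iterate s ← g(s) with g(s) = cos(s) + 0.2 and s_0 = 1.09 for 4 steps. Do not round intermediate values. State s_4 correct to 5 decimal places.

s_1 = g(1.090000) = 0.662485
s_2 = g(0.662485) = 0.988466
s_3 = g(0.988466) = 0.749972
s_4 = g(0.749972) = 0.931708

0.93171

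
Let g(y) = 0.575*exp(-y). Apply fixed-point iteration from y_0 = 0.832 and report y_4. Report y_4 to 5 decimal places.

0.39818

y_1 = g(0.832000) = 0.250227
y_2 = g(0.250227) = 0.447709
y_3 = g(0.447709) = 0.367477
y_4 = g(0.367477) = 0.398175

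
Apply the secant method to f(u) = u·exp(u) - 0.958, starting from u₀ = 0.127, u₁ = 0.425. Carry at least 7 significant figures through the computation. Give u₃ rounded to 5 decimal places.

0.54592

f(u_0) = -0.813802, f(u_1) = -0.307924
u_2 = 0.425000 - (-0.307924)·(0.425000 - 0.127000)/(-0.307924 - (-0.813802)) = 0.606390; f(u_2) = 0.153999
u_3 = 0.606390 - (0.153999)·(0.606390 - 0.425000)/(0.153999 - (-0.307924)) = 0.545917; f(u_3) = -0.015642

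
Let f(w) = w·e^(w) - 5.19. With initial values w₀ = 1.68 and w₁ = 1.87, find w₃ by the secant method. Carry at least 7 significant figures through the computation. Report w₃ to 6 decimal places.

f(w_0) = 3.824134, f(w_1) = 6.943114
w_2 = 1.870000 - (6.943114)·(1.870000 - 1.680000)/(6.943114 - (3.824134)) = 1.447044; f(w_2) = 0.960705
w_3 = 1.447044 - (0.960705)·(1.447044 - 1.870000)/(0.960705 - (6.943114)) = 1.379122; f(w_3) = 0.287064

1.379122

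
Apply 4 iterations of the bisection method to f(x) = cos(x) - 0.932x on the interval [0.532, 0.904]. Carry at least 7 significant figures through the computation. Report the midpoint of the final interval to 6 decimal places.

f(0.532000) = 0.365970, f(0.904000) = -0.224056 (opposite signs)
step 1: m = 0.718000, f(m) = 0.083947 > 0 → root in [0.718000, 0.904000]
step 2: m = 0.811000, f(m) = -0.067078 < 0 → root in [0.718000, 0.811000]
step 3: m = 0.764500, f(m) = 0.009215 > 0 → root in [0.764500, 0.811000]
step 4: m = 0.787750, f(m) = -0.028741 < 0 → root in [0.764500, 0.787750]
Midpoint of [0.764500, 0.787750] = 0.776125

0.776125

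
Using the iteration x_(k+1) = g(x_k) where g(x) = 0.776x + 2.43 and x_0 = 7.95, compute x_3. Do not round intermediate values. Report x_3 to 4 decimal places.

9.4939

x_1 = g(7.950000) = 8.599200
x_2 = g(8.599200) = 9.102979
x_3 = g(9.102979) = 9.493912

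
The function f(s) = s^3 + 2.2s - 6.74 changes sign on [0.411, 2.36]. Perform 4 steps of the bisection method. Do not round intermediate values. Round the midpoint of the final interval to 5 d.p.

1.44641

f(0.411000) = -5.766373, f(2.360000) = 11.596256 (opposite signs)
step 1: m = 1.385500, f(m) = -1.032280 < 0 → root in [1.385500, 2.360000]
step 2: m = 1.872750, f(m) = 3.948145 > 0 → root in [1.385500, 1.872750]
step 3: m = 1.629125, f(m) = 1.167851 > 0 → root in [1.385500, 1.629125]
step 4: m = 1.507312, f(m) = 0.000688 > 0 → root in [1.385500, 1.507312]
Midpoint of [1.385500, 1.507312] = 1.446406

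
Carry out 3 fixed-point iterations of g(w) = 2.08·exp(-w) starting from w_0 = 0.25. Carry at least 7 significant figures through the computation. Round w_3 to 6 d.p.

w_1 = g(0.250000) = 1.619906
w_2 = g(1.619906) = 0.411668
w_3 = g(0.411668) = 1.378092

1.378092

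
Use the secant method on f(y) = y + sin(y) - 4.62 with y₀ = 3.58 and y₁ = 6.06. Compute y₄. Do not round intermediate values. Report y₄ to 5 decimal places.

5.40493

f(y_0) = -1.464498, f(y_1) = 1.218663
y_2 = 6.060000 - (1.218663)·(6.060000 - 3.580000)/(1.218663 - (-1.464498)) = 4.933611; f(y_2) = -0.662020
y_3 = 4.933611 - (-0.662020)·(4.933611 - 6.060000)/(-0.662020 - (1.218663)) = 5.330111; f(y_3) = -0.105089
y_4 = 5.330111 - (-0.105089)·(5.330111 - 4.933611)/(-0.105089 - (-0.662020)) = 5.404928; f(y_4) = 0.015300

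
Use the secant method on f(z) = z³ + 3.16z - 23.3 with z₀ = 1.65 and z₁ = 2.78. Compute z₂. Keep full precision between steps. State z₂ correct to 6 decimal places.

Secant update: z_(k+1) = z_k − f(z_k)·(z_k − z_(k-1))/(f(z_k) − f(z_(k-1))).
f(z_0) = -13.593875, f(z_1) = 6.969752
z_2 = 2.780000 - (6.969752)·(2.780000 - 1.650000)/(6.969752 - (-13.593875)) = 2.397002; f(z_2) = -1.953206

2.397002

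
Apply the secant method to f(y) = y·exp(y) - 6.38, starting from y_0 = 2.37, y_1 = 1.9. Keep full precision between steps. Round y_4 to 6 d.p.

Secant update: y_(k+1) = y_k − f(y_k)·(y_k − y_(k-1))/(f(y_k) − f(y_(k-1))).
f(y_0) = 18.972820, f(y_1) = 6.323199
y_2 = 1.900000 - (6.323199)·(1.900000 - 2.370000)/(6.323199 - (18.972820)) = 1.665060; f(y_2) = 2.421489
y_3 = 1.665060 - (2.421489)·(1.665060 - 1.900000)/(2.421489 - (6.323199)) = 1.519251; f(y_3) = 0.561154
y_4 = 1.519251 - (0.561154)·(1.519251 - 1.665060)/(0.561154 - (2.421489)) = 1.475269; f(y_4) = 0.070185

1.475269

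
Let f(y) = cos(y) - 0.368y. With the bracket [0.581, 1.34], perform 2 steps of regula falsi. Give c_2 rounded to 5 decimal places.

f(0.581000) = 0.622106, f(1.340000) = -0.264367
step 1: c = 1.113648, f(c) = 0.031568 > 0 → new bracket [1.113648, 1.340000]
step 2: c = 1.137794, f(c) = 0.000890 > 0 → new bracket [1.137794, 1.340000]

1.13779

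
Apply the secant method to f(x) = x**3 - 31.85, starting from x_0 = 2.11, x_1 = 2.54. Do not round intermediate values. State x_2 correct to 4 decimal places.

3.4908

Secant update: x_(k+1) = x_k − f(x_k)·(x_k − x_(k-1))/(f(x_k) − f(x_(k-1))).
f(x_0) = -22.456069, f(x_1) = -15.462936
x_2 = 2.540000 - (-15.462936)·(2.540000 - 2.110000)/(-15.462936 - (-22.456069)) = 3.490799; f(x_2) = 10.687744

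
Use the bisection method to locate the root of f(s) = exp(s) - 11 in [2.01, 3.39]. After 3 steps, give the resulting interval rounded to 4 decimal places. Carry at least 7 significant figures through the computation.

f(2.010000) = -3.536683, f(3.390000) = 18.665952 (opposite signs)
step 1: m = 2.700000, f(m) = 3.879732 > 0 → root in [2.010000, 2.700000]
step 2: m = 2.355000, f(m) = -0.461871 < 0 → root in [2.355000, 2.700000]
step 3: m = 2.527500, f(m) = 1.522162 > 0 → root in [2.355000, 2.527500]

[2.3550, 2.5275]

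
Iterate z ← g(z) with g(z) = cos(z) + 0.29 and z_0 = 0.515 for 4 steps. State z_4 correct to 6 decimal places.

z_1 = g(0.515000) = 1.160293
z_2 = g(1.160293) = 0.689071
z_3 = g(0.689071) = 1.061837
z_4 = g(1.061837) = 0.777269

0.777269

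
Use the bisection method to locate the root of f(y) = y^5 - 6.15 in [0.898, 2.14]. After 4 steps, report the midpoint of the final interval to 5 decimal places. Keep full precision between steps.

1.40256

f(0.898000) = -5.566042, f(2.140000) = 38.731655 (opposite signs)
step 1: m = 1.519000, f(m) = 1.937027 > 0 → root in [0.898000, 1.519000]
step 2: m = 1.208500, f(m) = -3.572295 < 0 → root in [1.208500, 1.519000]
step 3: m = 1.363750, f(m) = -1.432914 < 0 → root in [1.363750, 1.519000]
step 4: m = 1.441375, f(m) = 0.071354 > 0 → root in [1.363750, 1.441375]
Midpoint of [1.363750, 1.441375] = 1.402563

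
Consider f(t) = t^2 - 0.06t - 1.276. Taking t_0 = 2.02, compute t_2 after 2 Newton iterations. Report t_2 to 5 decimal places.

Newton update: t ← t − f(t)/f'(t).
f'(t) = 2t - 0.06
t_0 = 2.020000: f = 2.683200, f' = 3.980000 → t_1 = 2.020000 - (2.683200)/(3.980000) = 1.345829
t_1 = 1.345829: f = 0.454506, f' = 2.631658 → t_2 = 1.345829 - (0.454506)/(2.631658) = 1.173122

1.17312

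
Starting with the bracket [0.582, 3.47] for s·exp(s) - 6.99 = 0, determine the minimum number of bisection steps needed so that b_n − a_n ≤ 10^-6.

Initial width b − a = 3.47 − 0.582 = 2.888000.
After n steps the width is (b−a)/2^n; need (b−a)/2^n ≤ 10^-6.
So n ≥ log₂(2.888000/10^-6) = log₂(2888000.0000) ≈ 21.4616.
Hence n = 22.

22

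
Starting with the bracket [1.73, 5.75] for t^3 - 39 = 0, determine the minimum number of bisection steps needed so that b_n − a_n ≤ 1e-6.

Initial width b − a = 5.75 − 1.73 = 4.020000.
After n steps the width is (b−a)/2^n; need (b−a)/2^n ≤ 1e-6.
So n ≥ log₂(4.020000/1e-6) = log₂(4020000.0000) ≈ 21.9388.
Hence n = 22.

22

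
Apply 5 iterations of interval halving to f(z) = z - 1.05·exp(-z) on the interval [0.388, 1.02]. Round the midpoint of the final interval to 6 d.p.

f(0.388000) = -0.324333, f(1.020000) = 0.641375 (opposite signs)
step 1: m = 0.704000, f(m) = 0.184667 > 0 → root in [0.388000, 0.704000]
step 2: m = 0.546000, f(m) = -0.062225 < 0 → root in [0.546000, 0.704000]
step 3: m = 0.625000, f(m) = 0.062976 > 0 → root in [0.546000, 0.625000]
step 4: m = 0.585500, f(m) = 0.000831 > 0 → root in [0.546000, 0.585500]
step 5: m = 0.565750, f(m) = -0.030581 < 0 → root in [0.565750, 0.585500]
Midpoint of [0.565750, 0.585500] = 0.575625

0.575625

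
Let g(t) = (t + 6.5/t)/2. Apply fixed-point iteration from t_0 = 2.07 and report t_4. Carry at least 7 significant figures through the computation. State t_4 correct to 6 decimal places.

t_1 = g(2.070000) = 2.605048
t_2 = g(2.605048) = 2.550102
t_3 = g(2.550102) = 2.549510
t_4 = g(2.549510) = 2.549510

2.549510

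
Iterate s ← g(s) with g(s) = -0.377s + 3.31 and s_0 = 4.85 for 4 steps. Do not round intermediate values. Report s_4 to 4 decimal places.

2.4532

s_1 = g(4.850000) = 1.481550
s_2 = g(1.481550) = 2.751456
s_3 = g(2.751456) = 2.272701
s_4 = g(2.272701) = 2.453192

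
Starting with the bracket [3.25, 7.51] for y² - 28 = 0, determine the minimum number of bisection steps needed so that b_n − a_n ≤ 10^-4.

16

Initial width b − a = 7.51 − 3.25 = 4.260000.
After n steps the width is (b−a)/2^n; need (b−a)/2^n ≤ 10^-4.
So n ≥ log₂(4.260000/10^-4) = log₂(42600.0000) ≈ 15.3786.
Hence n = 16.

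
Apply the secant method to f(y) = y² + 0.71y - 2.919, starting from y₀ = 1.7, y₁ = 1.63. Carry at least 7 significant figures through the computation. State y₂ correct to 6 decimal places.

1.408416

Secant update: y_(k+1) = y_k − f(y_k)·(y_k − y_(k-1))/(f(y_k) − f(y_(k-1))).
f(y_0) = 1.178000, f(y_1) = 0.895200
y_2 = 1.630000 - (0.895200)·(1.630000 - 1.700000)/(0.895200 - (1.178000)) = 1.408416; f(y_2) = 0.064610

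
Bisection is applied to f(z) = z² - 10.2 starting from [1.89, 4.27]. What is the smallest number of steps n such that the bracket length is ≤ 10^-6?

22

Initial width b − a = 4.27 − 1.89 = 2.380000.
After n steps the width is (b−a)/2^n; need (b−a)/2^n ≤ 10^-6.
So n ≥ log₂(2.380000/10^-6) = log₂(2380000.0000) ≈ 21.1825.
Hence n = 22.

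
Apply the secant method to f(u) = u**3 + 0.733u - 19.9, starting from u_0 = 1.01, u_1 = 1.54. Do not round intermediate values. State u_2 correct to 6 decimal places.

f(u_0) = -18.129369, f(u_1) = -15.118916
u_2 = 1.540000 - (-15.118916)·(1.540000 - 1.010000)/(-15.118916 - (-18.129369)) = 4.201734; f(u_2) = 57.359679

4.201734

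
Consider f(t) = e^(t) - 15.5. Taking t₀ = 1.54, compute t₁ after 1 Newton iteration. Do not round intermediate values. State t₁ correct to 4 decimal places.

3.8629

f'(t) = e^(t)
t_0 = 1.540000: f = -10.835410, f' = 4.664590 → t_1 = 1.540000 - (-10.835410)/(4.664590) = 3.862907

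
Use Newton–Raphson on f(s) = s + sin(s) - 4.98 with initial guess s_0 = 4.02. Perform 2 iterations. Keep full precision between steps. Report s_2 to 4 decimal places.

f'(s) = 1 + cos(s)
s_0 = 4.020000: f = -1.729723, f' = 0.361622 → s_1 = 4.020000 - (-1.729723)/(0.361622) = 8.803233
s_1 = 8.803233: f = 4.405525, f' = 0.187020 → s_2 = 8.803233 - (4.405525)/(0.187020) = -14.753214

-14.7532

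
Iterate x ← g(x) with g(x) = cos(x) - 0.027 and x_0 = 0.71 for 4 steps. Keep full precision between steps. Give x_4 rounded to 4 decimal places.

0.7204

x_1 = g(0.710000) = 0.731362
x_2 = g(0.731362) = 0.717266
x_3 = g(0.717266) = 0.726606
x_4 = g(0.726606) = 0.720433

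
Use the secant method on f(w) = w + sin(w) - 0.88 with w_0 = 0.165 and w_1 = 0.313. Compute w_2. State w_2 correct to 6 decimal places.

f(w_0) = -0.550748, f(w_1) = -0.259086
w_2 = 0.313000 - (-0.259086)·(0.313000 - 0.165000)/(-0.259086 - (-0.550748)) = 0.444470; f(w_2) = -0.005551

0.444470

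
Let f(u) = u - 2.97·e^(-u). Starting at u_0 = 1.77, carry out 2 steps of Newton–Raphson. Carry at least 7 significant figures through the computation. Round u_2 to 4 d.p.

f'(u) = 1 + 2.97·e^(-u)
u_0 = 1.770000: f = 1.264111, f' = 1.505889 → u_1 = 1.770000 - (1.264111)/(1.505889) = 0.930555
u_1 = 0.930555: f = -0.240619, f' = 2.171174 → u_2 = 0.930555 - (-0.240619)/(2.171174) = 1.041380

1.0414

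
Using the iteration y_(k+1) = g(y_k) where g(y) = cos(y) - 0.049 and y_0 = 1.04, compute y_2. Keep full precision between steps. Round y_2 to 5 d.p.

y_1 = g(1.040000) = 0.457220
y_2 = g(0.457220) = 0.848283

0.84828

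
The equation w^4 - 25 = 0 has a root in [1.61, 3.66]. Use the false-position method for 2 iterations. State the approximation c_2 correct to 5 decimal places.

f(1.610000) = -18.281018, f(3.660000) = 154.442099
step 1: c = 1.826972, f(c) = -13.858912 < 0 → new bracket [1.826972, 3.660000]
step 2: c = 1.977915, f(c) = -9.695115 < 0 → new bracket [1.977915, 3.660000]

1.97791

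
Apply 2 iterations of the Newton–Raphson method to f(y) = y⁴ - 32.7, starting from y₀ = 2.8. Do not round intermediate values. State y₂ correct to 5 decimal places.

f'(y) = 4y³
y_0 = 2.800000: f = 28.765600, f' = 87.808000 → y_1 = 2.800000 - (28.765600)/(87.808000) = 2.472403
y_1 = 2.472403: f = 4.666063, f' = 60.453020 → y_2 = 2.472403 - (4.666063)/(60.453020) = 2.395218

2.39522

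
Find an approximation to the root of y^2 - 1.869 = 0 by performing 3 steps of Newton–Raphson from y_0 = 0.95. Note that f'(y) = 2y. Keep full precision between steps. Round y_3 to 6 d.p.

y_0 = 0.950000: f = -0.966500, f' = 1.900000 → y_1 = 0.950000 - (-0.966500)/(1.900000) = 1.458684
y_1 = 1.458684: f = 0.258760, f' = 2.917368 → y_2 = 1.458684 - (0.258760)/(2.917368) = 1.369988
y_2 = 1.369988: f = 0.007867, f' = 2.739976 → y_3 = 1.369988 - (0.007867)/(2.739976) = 1.367117

1.367117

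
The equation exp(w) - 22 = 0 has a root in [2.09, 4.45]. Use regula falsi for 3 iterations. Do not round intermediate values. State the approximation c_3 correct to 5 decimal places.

2.91488

f(2.090000) = -13.915085, f(4.450000) = 63.626944
step 1: c = 2.513507, f(c) = -9.651839 < 0 → new bracket [2.513507, 4.450000]
step 2: c = 2.768570, f(c) = -6.064166 < 0 → new bracket [2.768570, 4.450000]
step 3: c = 2.914880, f(c) = -3.553406 < 0 → new bracket [2.914880, 4.450000]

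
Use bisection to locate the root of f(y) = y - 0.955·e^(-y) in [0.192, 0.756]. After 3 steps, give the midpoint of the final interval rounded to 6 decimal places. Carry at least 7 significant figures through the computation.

0.579750

f(0.192000) = -0.596168, f(0.756000) = 0.307588 (opposite signs)
step 1: m = 0.474000, f(m) = -0.120494 < 0 → root in [0.474000, 0.756000]
step 2: m = 0.615000, f(m) = 0.098688 > 0 → root in [0.474000, 0.615000]
step 3: m = 0.544500, f(m) = -0.009526 < 0 → root in [0.544500, 0.615000]
Midpoint of [0.544500, 0.615000] = 0.579750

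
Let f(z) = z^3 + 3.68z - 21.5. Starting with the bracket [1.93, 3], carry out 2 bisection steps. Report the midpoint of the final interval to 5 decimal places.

2.33125

f(1.930000) = -7.208543, f(3.000000) = 16.540000 (opposite signs)
step 1: m = 2.465000, f(m) = 2.549095 > 0 → root in [1.930000, 2.465000]
step 2: m = 2.197500, f(m) = -2.801459 < 0 → root in [2.197500, 2.465000]
Midpoint of [2.197500, 2.465000] = 2.331250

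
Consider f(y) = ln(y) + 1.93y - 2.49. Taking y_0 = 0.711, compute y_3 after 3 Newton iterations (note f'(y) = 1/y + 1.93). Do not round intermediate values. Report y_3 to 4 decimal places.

Newton update: y ← y − f(y)/f'(y).
y_0 = 0.711000: f = -1.458853, f' = 3.336470 → y_1 = 0.711000 - (-1.458853)/(3.336470) = 1.148244
y_1 = 1.148244: f = -0.135654, f' = 2.800895 → y_2 = 1.148244 - (-0.135654)/(2.800895) = 1.196677
y_2 = 1.196677: f = -0.000865, f' = 2.765647 → y_3 = 1.196677 - (-0.000865)/(2.765647) = 1.196990

1.1970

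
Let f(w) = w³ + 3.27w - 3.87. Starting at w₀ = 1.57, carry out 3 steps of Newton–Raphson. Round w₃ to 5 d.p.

0.93423

f'(w) = 3w² + 3.27
w_0 = 1.570000: f = 5.133793, f' = 10.664700 → w_1 = 1.570000 - (5.133793)/(10.664700) = 1.088618
w_1 = 1.088618: f = 0.979891, f' = 6.825268 → w_2 = 1.088618 - (0.979891)/(6.825268) = 0.945050
w_2 = 0.945050: f = 0.064356, f' = 5.949358 → w_3 = 0.945050 - (0.064356)/(5.949358) = 0.934233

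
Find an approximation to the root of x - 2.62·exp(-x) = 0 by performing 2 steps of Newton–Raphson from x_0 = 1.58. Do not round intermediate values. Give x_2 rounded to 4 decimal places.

0.9802

f'(x) = 1 + 2.62·exp(-x)
x_0 = 1.580000: f = 1.040345, f' = 1.539655 → x_1 = 1.580000 - (1.040345)/(1.539655) = 0.904300
x_1 = 0.904300: f = -0.156343, f' = 2.060642 → x_2 = 0.904300 - (-0.156343)/(2.060642) = 0.980170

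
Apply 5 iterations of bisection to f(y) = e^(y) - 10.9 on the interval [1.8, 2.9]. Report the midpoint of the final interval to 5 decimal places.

2.40156

f(1.800000) = -4.850353, f(2.900000) = 7.274145 (opposite signs)
step 1: m = 2.350000, f(m) = -0.414430 < 0 → root in [2.350000, 2.900000]
step 2: m = 2.625000, f(m) = 2.904574 > 0 → root in [2.350000, 2.625000]
step 3: m = 2.487500, f(m) = 1.131161 > 0 → root in [2.350000, 2.487500]
step 4: m = 2.418750, f(m) = 0.331811 > 0 → root in [2.350000, 2.418750]
step 5: m = 2.384375, f(m) = -0.047722 < 0 → root in [2.384375, 2.418750]
Midpoint of [2.384375, 2.418750] = 2.401563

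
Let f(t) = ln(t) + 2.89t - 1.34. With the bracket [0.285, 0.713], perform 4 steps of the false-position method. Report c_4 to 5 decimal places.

0.62586

f(0.285000) = -1.771616, f(0.713000) = 0.382296
step 1: c = 0.637035, f(c) = 0.050099 > 0 → new bracket [0.285000, 0.637035]
step 2: c = 0.627353, f(c) = 0.006806 > 0 → new bracket [0.285000, 0.627353]
step 3: c = 0.626043, f(c) = 0.000929 > 0 → new bracket [0.285000, 0.626043]
step 4: c = 0.625864, f(c) = 0.000127 > 0 → new bracket [0.285000, 0.625864]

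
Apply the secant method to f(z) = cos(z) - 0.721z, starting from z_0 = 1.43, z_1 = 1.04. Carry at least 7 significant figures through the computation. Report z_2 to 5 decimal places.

0.89317

f(z_0) = -0.890698, f(z_1) = -0.243620
z_2 = 1.040000 - (-0.243620)·(1.040000 - 1.430000)/(-0.243620 - (-0.890698)) = 0.893168; f(z_2) = -0.017027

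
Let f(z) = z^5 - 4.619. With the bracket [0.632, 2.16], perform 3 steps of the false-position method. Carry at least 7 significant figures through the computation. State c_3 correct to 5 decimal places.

1.01527

f(0.632000) = -4.518171, f(2.160000) = 42.399498
step 1: c = 0.779146, f(c) = -4.331859 < 0 → new bracket [0.779146, 2.160000]
step 2: c = 0.907147, f(c) = -4.004687 < 0 → new bracket [0.907147, 2.160000]
step 3: c = 1.015269, f(c) = -3.540289 < 0 → new bracket [1.015269, 2.160000]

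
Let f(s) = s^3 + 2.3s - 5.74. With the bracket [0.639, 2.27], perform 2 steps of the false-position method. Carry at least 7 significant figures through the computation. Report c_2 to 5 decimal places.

False-position update: c = (a·f(b) − b·f(a))/(f(b) − f(a)); replace the endpoint whose sign matches f(c).
f(0.639000) = -4.009383, f(2.270000) = 11.178083
step 1: c = 1.069572, f(c) = -2.056409 < 0 → new bracket [1.069572, 2.270000]
step 2: c = 1.256098, f(c) = -0.869127 < 0 → new bracket [1.256098, 2.270000]

1.25610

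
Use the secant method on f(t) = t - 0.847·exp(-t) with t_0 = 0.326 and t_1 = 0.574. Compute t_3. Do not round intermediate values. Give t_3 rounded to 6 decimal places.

f(t_0) = -0.285369, f(t_1) = 0.096912
t_2 = 0.574000 - (0.096912)·(0.574000 - 0.326000)/(0.096912 - (-0.285369)) = 0.511129; f(t_2) = 0.003084
t_3 = 0.511129 - (0.003084)·(0.511129 - 0.574000)/(0.003084 - (0.096912)) = 0.509063; f(t_3) = -0.000033

0.509063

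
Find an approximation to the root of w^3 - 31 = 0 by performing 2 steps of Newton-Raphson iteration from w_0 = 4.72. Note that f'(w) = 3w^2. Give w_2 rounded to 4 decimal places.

Newton update: w ← w − f(w)/f'(w).
w_0 = 4.720000: f = 74.154048, f' = 66.835200 → w_1 = 4.720000 - (74.154048)/(66.835200) = 3.610494
w_1 = 3.610494: f = 16.065202, f' = 39.107003 → w_2 = 3.610494 - (16.065202)/(39.107003) = 3.199693

3.1997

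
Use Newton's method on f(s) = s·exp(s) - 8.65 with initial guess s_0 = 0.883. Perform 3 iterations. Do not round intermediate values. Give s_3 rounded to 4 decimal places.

1.6839

Newton update: s ← s − f(s)/f'(s).
f'(s) = (s + 1)·exp(s)
s_0 = 0.883000: f = -6.514779, f' = 4.553364 → s_1 = 0.883000 - (-6.514779)/(4.553364) = 2.313762
s_1 = 2.313762: f = 14.747675, f' = 33.510070 → s_2 = 2.313762 - (14.747675)/(33.510070) = 1.873665
s_2 = 1.873665: f = 3.551533, f' = 18.713653 → s_3 = 1.873665 - (3.551533)/(18.713653) = 1.683882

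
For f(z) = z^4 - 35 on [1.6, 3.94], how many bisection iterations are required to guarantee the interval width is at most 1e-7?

Initial width b − a = 3.94 − 1.6 = 2.340000.
After n steps the width is (b−a)/2^n; need (b−a)/2^n ≤ 1e-7.
So n ≥ log₂(2.340000/1e-7) = log₂(23400000.0000) ≈ 24.4800.
Hence n = 25.

25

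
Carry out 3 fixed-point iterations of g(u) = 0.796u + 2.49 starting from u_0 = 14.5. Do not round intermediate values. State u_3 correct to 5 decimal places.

u_1 = g(14.500000) = 14.032000
u_2 = g(14.032000) = 13.659472
u_3 = g(13.659472) = 13.362940

13.36294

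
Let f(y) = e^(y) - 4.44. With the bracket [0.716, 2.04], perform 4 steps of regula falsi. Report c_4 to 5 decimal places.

False-position update: c = (a·f(b) − b·f(a))/(f(b) − f(a)); replace the endpoint whose sign matches f(c).
f(0.716000) = -2.393768, f(2.040000) = 3.250609
step 1: c = 1.277506, f(c) = -0.852321 < 0 → new bracket [1.277506, 2.040000]
step 2: c = 1.435902, f(c) = -0.236565 < 0 → new bracket [1.435902, 2.040000]
step 3: c = 1.476883, f(c) = -0.060725 < 0 → new bracket [1.476883, 2.040000]
step 4: c = 1.487210, f(c) = -0.015267 < 0 → new bracket [1.487210, 2.040000]

1.48721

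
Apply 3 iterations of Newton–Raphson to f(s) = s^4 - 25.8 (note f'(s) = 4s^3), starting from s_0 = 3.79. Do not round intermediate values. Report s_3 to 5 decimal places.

2.28034

s_0 = 3.790000: f = 180.527369, f' = 217.759756 → s_1 = 3.790000 - (180.527369)/(217.759756) = 2.960979
s_1 = 2.960979: f = 51.067264, f' = 103.840330 → s_2 = 2.960979 - (51.067264)/(103.840330) = 2.469193
s_2 = 2.469193: f = 11.372348, f' = 60.217814 → s_3 = 2.469193 - (11.372348)/(60.217814) = 2.280339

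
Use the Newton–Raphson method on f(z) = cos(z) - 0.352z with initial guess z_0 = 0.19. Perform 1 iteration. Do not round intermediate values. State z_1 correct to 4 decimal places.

1.8820

f'(z) = -sin(z) - 0.352
z_0 = 0.190000: f = 0.915124, f' = -0.540859 → z_1 = 0.190000 - (0.915124)/(-0.540859) = 1.881983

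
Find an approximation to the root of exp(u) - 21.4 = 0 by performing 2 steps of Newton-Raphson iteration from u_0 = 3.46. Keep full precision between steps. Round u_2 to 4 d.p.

f'(u) = exp(u)
u_0 = 3.460000: f = 10.416977, f' = 31.816977 → u_1 = 3.460000 - (10.416977)/(31.816977) = 3.132597
u_1 = 3.132597: f = 1.533458, f' = 22.933458 → u_2 = 3.132597 - (1.533458)/(22.933458) = 3.065731

3.0657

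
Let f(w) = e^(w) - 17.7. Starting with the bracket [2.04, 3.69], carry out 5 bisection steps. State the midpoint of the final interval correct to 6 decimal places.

f(2.040000) = -10.009391, f(3.690000) = 22.344847 (opposite signs)
step 1: m = 2.865000, f(m) = -0.150947 < 0 → root in [2.865000, 3.690000]
step 2: m = 3.277500, f(m) = 8.809416 > 0 → root in [2.865000, 3.277500]
step 3: m = 3.071250, f(m) = 3.868847 > 0 → root in [2.865000, 3.071250]
step 4: m = 2.968125, f(m) = 1.755406 > 0 → root in [2.865000, 2.968125]
step 5: m = 2.916563, f(m) = 0.777661 > 0 → root in [2.865000, 2.916563]
Midpoint of [2.865000, 2.916563] = 2.890781

2.890781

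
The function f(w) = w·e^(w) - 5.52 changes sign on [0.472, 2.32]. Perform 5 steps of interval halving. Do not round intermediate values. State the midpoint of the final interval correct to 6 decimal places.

f(0.472000) = -4.763291, f(2.320000) = 18.087564 (opposite signs)
step 1: m = 1.396000, f(m) = 0.118460 > 0 → root in [0.472000, 1.396000]
step 2: m = 0.934000, f(m) = -3.143281 < 0 → root in [0.934000, 1.396000]
step 3: m = 1.165000, f(m) = -1.785100 < 0 → root in [1.165000, 1.396000]
step 4: m = 1.280500, f(m) = -0.912200 < 0 → root in [1.280500, 1.396000]
step 5: m = 1.338250, f(m) = -0.418101 < 0 → root in [1.338250, 1.396000]
Midpoint of [1.338250, 1.396000] = 1.367125

1.367125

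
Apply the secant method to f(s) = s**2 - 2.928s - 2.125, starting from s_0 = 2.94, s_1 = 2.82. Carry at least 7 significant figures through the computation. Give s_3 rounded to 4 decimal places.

f(s_0) = -2.089720, f(s_1) = -2.429560
s_2 = 2.820000 - (-2.429560)·(2.820000 - 2.940000)/(-2.429560 - (-2.089720)) = 3.677895; f(s_2) = 0.633037
s_3 = 3.677895 - (0.633037)·(3.677895 - 2.820000)/(0.633037 - (-2.429560)) = 3.500569; f(s_3) = -0.120683

3.5006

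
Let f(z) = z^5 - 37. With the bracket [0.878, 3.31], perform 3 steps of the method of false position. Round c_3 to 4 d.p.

False-position update: c = (a·f(b) − b·f(a))/(f(b) − f(a)); replace the endpoint whose sign matches f(c).
f(0.878000) = -36.478238, f(3.310000) = 360.319581
step 1: c = 1.101578, f(c) = -35.377909 < 0 → new bracket [1.101578, 3.310000]
step 2: c = 1.299025, f(c) = -33.300976 < 0 → new bracket [1.299025, 3.310000]
step 3: c = 1.469157, f(c) = -30.155518 < 0 → new bracket [1.469157, 3.310000]

1.4692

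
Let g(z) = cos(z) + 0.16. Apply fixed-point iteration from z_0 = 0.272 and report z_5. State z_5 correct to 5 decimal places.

z_1 = g(0.272000) = 1.123236
z_2 = g(1.123236) = 0.592768
z_3 = g(0.592768) = 0.989398
z_4 = g(0.989398) = 0.709193
z_5 = g(0.709193) = 0.918887

0.91889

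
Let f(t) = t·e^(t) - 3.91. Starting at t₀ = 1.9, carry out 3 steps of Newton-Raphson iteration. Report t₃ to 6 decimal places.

Newton update: t ← t − f(t)/f'(t).
f'(t) = (t + 1)·e^(t)
t_0 = 1.900000: f = 8.793199, f' = 19.389094 → t_1 = 1.900000 - (8.793199)/(19.389094) = 1.446487
t_1 = 1.446487: f = 2.234918, f' = 10.393084 → t_2 = 1.446487 - (2.234918)/(10.393084) = 1.231448
t_2 = 1.231448: f = 0.309174, f' = 7.645362 → t_3 = 1.231448 - (0.309174)/(7.645362) = 1.191009

1.191009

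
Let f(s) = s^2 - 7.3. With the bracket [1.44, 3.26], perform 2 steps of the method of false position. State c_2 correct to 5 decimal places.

2.68746

False-position update: c = (a·f(b) − b·f(a))/(f(b) − f(a)); replace the endpoint whose sign matches f(c).
f(1.440000) = -5.226400, f(3.260000) = 3.327600
step 1: c = 2.552000, f(c) = -0.787296 < 0 → new bracket [2.552000, 3.260000]
step 2: c = 2.687460, f(c) = -0.077556 < 0 → new bracket [2.687460, 3.260000]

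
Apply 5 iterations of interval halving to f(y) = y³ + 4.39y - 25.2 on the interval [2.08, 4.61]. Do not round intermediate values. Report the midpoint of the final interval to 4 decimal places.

2.4358

f(2.080000) = -7.069888, f(4.610000) = 93.010081 (opposite signs)
step 1: m = 3.345000, f(m) = 26.911839 > 0 → root in [2.080000, 3.345000]
step 2: m = 2.712500, f(m) = 6.665518 > 0 → root in [2.080000, 2.712500]
step 3: m = 2.396250, f(m) = -0.921161 < 0 → root in [2.396250, 2.712500]
step 4: m = 2.554375, f(m) = 2.680573 > 0 → root in [2.396250, 2.554375]
step 5: m = 2.475313, f(m) = 0.833287 > 0 → root in [2.396250, 2.475313]
Midpoint of [2.396250, 2.475313] = 2.435781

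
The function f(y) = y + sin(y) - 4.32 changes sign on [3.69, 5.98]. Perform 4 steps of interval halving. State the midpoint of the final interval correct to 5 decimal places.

f(3.690000) = -1.151329, f(5.980000) = 1.361438 (opposite signs)
step 1: m = 4.835000, f(m) = -0.477493 < 0 → root in [4.835000, 5.980000]
step 2: m = 5.407500, f(m) = 0.319517 > 0 → root in [4.835000, 5.407500]
step 3: m = 5.121250, f(m) = -0.116324 < 0 → root in [5.121250, 5.407500]
step 4: m = 5.264375, f(m) = 0.092890 > 0 → root in [5.121250, 5.264375]
Midpoint of [5.121250, 5.264375] = 5.192813

5.19281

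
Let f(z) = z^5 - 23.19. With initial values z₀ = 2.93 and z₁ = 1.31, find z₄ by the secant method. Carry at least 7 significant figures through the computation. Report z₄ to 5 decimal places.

1.68306

f(z_0) = 192.752488, f(z_1) = -19.332051
z_2 = 1.310000 - (-19.332051)·(1.310000 - 2.930000)/(-19.332051 - (192.752488)) = 1.457667; f(z_2) = -16.609001
z_3 = 1.457667 - (-16.609001)·(1.457667 - 1.310000)/(-16.609001 - (-19.332051)) = 2.358350; f(z_3) = 49.762641
z_4 = 2.358350 - (49.762641)·(2.358350 - 1.457667)/(49.762641 - (-16.609001)) = 1.683056; f(z_4) = -9.685049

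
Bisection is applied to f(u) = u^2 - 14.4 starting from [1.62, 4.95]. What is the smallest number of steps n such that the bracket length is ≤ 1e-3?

Initial width b − a = 4.95 − 1.62 = 3.330000.
After n steps the width is (b−a)/2^n; need (b−a)/2^n ≤ 1e-3.
So n ≥ log₂(3.330000/1e-3) = log₂(3330.0000) ≈ 11.7013.
Hence n = 12.

12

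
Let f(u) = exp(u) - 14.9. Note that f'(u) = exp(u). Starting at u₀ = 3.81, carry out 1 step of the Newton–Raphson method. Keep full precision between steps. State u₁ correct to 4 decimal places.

Newton update: u ← u − f(u)/f'(u).
u_0 = 3.810000: f = 30.250439, f' = 45.150439 → u_1 = 3.810000 - (30.250439)/(45.150439) = 3.140008

3.1400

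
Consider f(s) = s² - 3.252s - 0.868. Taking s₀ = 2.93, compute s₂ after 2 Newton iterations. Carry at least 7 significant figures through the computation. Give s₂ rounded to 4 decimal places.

f'(s) = 2s - 3.252
s_0 = 2.930000: f = -1.811460, f' = 2.608000 → s_1 = 2.930000 - (-1.811460)/(2.608000) = 3.624578
s_1 = 3.624578: f = 0.482439, f' = 3.997156 → s_2 = 3.624578 - (0.482439)/(3.997156) = 3.503883

3.5039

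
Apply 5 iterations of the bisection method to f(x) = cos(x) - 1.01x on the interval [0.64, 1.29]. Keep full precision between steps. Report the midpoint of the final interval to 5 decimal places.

0.73141

f(0.640000) = 0.155696, f(1.290000) = -1.025779 (opposite signs)
step 1: m = 0.965000, f(m) = -0.405233 < 0 → root in [0.640000, 0.965000]
step 2: m = 0.802500, f(m) = -0.115614 < 0 → root in [0.640000, 0.802500]
step 3: m = 0.721250, f(m) = 0.022518 > 0 → root in [0.721250, 0.802500]
step 4: m = 0.761875, f(m) = -0.045951 < 0 → root in [0.721250, 0.761875]
step 5: m = 0.741562, f(m) = -0.011564 < 0 → root in [0.721250, 0.741562]
Midpoint of [0.721250, 0.741562] = 0.731406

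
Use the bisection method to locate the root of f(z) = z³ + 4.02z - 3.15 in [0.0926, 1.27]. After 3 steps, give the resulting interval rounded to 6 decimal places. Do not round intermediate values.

f(0.092600) = -2.776954, f(1.270000) = 4.003783 (opposite signs)
step 1: m = 0.681300, f(m) = -0.094935 < 0 → root in [0.681300, 1.270000]
step 2: m = 0.975650, f(m) = 1.700827 > 0 → root in [0.681300, 0.975650]
step 3: m = 0.828475, f(m) = 0.749111 > 0 → root in [0.681300, 0.828475]

[0.681300, 0.828475]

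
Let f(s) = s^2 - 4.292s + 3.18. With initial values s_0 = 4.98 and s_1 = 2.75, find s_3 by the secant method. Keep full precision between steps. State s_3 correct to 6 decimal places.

f(s_0) = 6.606240, f(s_1) = -1.060500
s_2 = 2.750000 - (-1.060500)·(2.750000 - 4.980000)/(-1.060500 - (6.606240)) = 3.058464; f(s_2) = -0.592725
s_3 = 3.058464 - (-0.592725)·(3.058464 - 2.750000)/(-0.592725 - (-1.060500)) = 3.449324; f(s_3) = 0.273338

3.449324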